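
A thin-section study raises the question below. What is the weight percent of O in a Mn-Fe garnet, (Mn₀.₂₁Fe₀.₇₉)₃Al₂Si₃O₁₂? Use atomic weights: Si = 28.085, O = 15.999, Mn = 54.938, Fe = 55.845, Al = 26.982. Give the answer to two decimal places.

38.62 weight percent

M((Mn₀.₂₁Fe₀.₇₉)₃Al₂Si₃O₁₂) = 497.171 g/mol.
O contributes 12 × 15.999 = 191.988 g per mole.
191.988/497.171 = 0.3862 → 38.62%.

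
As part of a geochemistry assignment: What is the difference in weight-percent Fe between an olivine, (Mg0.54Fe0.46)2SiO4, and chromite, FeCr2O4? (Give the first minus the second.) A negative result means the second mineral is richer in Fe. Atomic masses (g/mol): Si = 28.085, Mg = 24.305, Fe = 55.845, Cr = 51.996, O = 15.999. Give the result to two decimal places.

5.32 percentage points

M((Mg0.54Fe0.46)2SiO4) = 169.708 g/mol, so wt% Fe = 51.377/169.708 × 100 = 30.27%.
M(FeCr2O4) = 223.833 g/mol, so wt% Fe = 55.845/223.833 × 100 = 24.95%.
30.27 − 24.95 = 5.32 pp.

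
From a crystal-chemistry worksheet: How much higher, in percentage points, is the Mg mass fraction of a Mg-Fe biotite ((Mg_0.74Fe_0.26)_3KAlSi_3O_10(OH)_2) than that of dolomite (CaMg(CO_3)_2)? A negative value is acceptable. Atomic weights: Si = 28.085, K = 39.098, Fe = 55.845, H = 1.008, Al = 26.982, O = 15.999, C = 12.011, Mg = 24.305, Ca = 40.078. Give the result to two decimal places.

M((Mg_0.74Fe_0.26)_3KAlSi_3O_10(OH)_2) = 441.855 g/mol, so wt% Mg = 53.957/441.855 × 100 = 12.21%.
M(CaMg(CO_3)_2) = 184.399 g/mol, so wt% Mg = 24.305/184.399 × 100 = 13.18%.
12.21 − 13.18 = -0.97 pp.

-0.97 percentage points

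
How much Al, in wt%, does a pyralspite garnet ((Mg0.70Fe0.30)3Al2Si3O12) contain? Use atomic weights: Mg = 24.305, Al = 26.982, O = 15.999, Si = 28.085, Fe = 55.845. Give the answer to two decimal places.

12.51 wt%

Molar mass of (Mg0.70Fe0.30)3Al2Si3O12: 2.10*24.305 + 0.90*55.845 + 2*26.982 + 3*28.085 + 12*15.999 = 431.508 g/mol.
Mass of Al per formula unit: 2 × 26.982 = 53.964 g.
Weight fraction Al = 53.964 / 431.508 = 0.1251.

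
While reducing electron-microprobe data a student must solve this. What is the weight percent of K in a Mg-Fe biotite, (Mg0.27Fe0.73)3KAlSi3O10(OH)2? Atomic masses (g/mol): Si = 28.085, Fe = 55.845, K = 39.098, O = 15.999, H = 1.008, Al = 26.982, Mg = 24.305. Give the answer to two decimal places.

8.04 mass %

Molar mass of (Mg0.27Fe0.73)3KAlSi3O10(OH)2: 0.81×24.305 + 2.19×55.845 + 1×39.098 + 1×26.982 + 3×28.085 + 12×15.999 + 2×1.008 = 486.327 g/mol.
Mass of K per formula unit: 1 × 39.098 = 39.098 g.
Weight fraction K = 39.098 / 486.327 = 0.0804.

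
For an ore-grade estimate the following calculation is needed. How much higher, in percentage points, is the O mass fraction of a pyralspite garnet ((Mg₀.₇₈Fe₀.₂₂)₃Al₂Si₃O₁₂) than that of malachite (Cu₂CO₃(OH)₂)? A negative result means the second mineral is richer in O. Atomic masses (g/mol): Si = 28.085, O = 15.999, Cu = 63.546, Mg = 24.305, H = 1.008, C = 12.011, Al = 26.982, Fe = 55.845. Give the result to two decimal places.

First mineral: 191.988 g O in 423.938 g formula = 45.29 wt% O.
Second mineral: 79.995 g O in 221.114 g formula = 36.18 wt% O.
45.29% − 36.18% gives a difference of 9.11 percentage points.

9.11 percentage points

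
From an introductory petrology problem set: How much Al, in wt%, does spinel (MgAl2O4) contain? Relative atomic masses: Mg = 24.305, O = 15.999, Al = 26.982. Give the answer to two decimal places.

37.93 wt%

M(MgAl2O4) = 142.265 g/mol.
Al contributes 2 × 26.982 = 53.964 g per mole.
53.964/142.265 = 0.3793 → 37.93%.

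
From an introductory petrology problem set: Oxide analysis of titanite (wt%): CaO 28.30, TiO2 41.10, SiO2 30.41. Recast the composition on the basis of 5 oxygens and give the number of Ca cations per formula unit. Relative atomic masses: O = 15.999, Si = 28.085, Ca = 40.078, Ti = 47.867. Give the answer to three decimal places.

28.30 wt% CaO ÷ 56.077 g/mol = 0.50466 mol, giving 0.50466 Ca and 0.50466 O.
41.10 wt% TiO2 ÷ 79.865 g/mol = 0.51462 mol, giving 0.51462 Ti and 1.02924 O.
30.41 wt% SiO2 ÷ 60.083 g/mol = 0.50613 mol, giving 0.50613 Si and 1.01226 O.
Oxygen sums to 2.54616; scaling by 5/2.54616 = 1.96374 puts the formula on 5 O.
Ca: 0.50466 × 1.96374 = 0.991 atoms per formula unit.

0.991 Ca apfu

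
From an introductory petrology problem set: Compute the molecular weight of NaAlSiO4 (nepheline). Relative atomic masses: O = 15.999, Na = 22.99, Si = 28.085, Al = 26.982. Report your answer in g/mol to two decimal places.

Na: 1 × 22.99 = 22.9900
Al: 1 × 26.982 = 26.9820
Si: 1 × 28.085 = 28.0850
O: 4 × 15.999 = 63.9960
Summing the contributions gives the formula mass.

142.05 g/mol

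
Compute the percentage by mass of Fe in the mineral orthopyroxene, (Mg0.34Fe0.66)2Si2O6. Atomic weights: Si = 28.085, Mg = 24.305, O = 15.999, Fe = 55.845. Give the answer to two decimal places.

Formula mass = 0.68·24.305 + 1.32·55.845 + 2·28.085 + 6·15.999 = 242.407 g/mol, of which 73.715 g is Fe.
So Fe makes up 73.715/242.407 = 0.3041 of the mass, i.e. 30.41%.

30.41 weight percent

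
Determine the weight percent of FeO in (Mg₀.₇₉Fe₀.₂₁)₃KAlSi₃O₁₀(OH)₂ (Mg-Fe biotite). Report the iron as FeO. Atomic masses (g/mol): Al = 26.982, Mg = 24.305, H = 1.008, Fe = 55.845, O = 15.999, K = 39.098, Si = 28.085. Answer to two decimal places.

Molar mass of (Mg₀.₇₉Fe₀.₂₁)₃KAlSi₃O₁₀(OH)₂ = 2.37·24.305 + 0.63·55.845 + 1·39.098 + 1·26.982 + 3·28.085 + 12·15.999 + 2·1.008 = 437.124 g/mol.
Each formula unit contains 0.63 Fe, equivalent to 0.63/1 = 0.6300 mol FeO.
M(FeO) = 1×55.845 + 1×15.999 = 71.844 g/mol.
Mass of FeO per formula unit = 0.6300 × 71.844 = 45.262 g.
FeO wt% = 45.262 / 437.124 × 100 = 10.35%.

10.35 wt%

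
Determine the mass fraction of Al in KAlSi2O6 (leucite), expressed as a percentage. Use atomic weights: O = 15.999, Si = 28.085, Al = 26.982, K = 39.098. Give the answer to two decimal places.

M(KAlSi2O6) = 218.244 g/mol.
Al contributes 1 × 26.982 = 26.982 g per mole.
26.982/218.244 = 0.1236 → 12.36%.

12.36 mass %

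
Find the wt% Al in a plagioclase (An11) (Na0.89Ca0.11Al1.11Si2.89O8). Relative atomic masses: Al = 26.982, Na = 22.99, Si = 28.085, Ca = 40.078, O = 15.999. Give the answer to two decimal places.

Formula mass = 0.89×22.99 + 0.11×40.078 + 1.11×26.982 + 2.89×28.085 + 8×15.999 = 263.977 g/mol, of which 29.950 g is Al.
So Al makes up 29.950/263.977 = 0.1135 of the mass, i.e. 11.35%.

11.35 weight percent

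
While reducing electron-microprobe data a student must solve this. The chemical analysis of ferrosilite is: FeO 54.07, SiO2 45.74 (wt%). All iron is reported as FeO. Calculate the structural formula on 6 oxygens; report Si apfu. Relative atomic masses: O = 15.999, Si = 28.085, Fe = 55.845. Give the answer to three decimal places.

2.008 Si apfu

54.07 wt% FeO ÷ 71.844 g/mol = 0.75260 mol, giving 0.75260 Fe and 0.75260 O.
45.74 wt% SiO2 ÷ 60.083 g/mol = 0.76128 mol, giving 0.76128 Si and 1.52256 O.
Oxygen sums to 2.27516; scaling by 6/2.27516 = 2.63718 puts the formula on 6 O.
Si: 0.76128 × 2.63718 = 2.008 atoms per formula unit.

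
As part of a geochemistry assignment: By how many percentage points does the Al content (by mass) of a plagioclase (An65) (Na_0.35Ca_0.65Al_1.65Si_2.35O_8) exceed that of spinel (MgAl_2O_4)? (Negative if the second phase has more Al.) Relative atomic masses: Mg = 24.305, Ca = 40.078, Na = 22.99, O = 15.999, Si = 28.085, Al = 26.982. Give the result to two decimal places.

Al in Na_0.35Ca_0.65Al_1.65Si_2.35O_8: molar mass 272.609 g/mol; 1.65×26.982 = 44.520 g → 16.33 wt%.
Al in MgAl_2O_4: molar mass 142.265 g/mol; 2×26.982 = 53.964 g → 37.93 wt%.
Difference = 16.33 − 37.93 = -21.60 percentage points.

-21.60 percentage points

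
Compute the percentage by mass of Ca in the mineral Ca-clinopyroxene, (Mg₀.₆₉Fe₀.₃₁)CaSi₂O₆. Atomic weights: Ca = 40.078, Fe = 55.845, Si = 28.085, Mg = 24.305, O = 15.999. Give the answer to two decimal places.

Molar mass of (Mg₀.₆₉Fe₀.₃₁)CaSi₂O₆: 0.69×24.305 + 0.31×55.845 + 1×40.078 + 2×28.085 + 6×15.999 = 226.324 g/mol.
Mass of Ca per formula unit: 1 × 40.078 = 40.078 g.
Weight fraction Ca = 40.078 / 226.324 = 0.1771.

17.71 wt%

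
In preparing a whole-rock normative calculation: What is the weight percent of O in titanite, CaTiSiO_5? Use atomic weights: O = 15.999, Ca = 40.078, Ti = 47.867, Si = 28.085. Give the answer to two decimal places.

Molar mass of CaTiSiO_5: 1*40.078 + 1*47.867 + 1*28.085 + 5*15.999 = 196.025 g/mol.
Mass of O per formula unit: 5 × 15.999 = 79.995 g.
Weight fraction O = 79.995 / 196.025 = 0.4081.

40.81 mass %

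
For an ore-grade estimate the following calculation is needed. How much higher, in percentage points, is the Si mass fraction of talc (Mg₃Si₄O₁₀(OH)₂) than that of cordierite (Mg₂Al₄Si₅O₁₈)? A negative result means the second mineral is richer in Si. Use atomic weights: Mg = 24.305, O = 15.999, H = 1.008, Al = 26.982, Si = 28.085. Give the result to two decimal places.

First mineral: 112.340 g Si in 379.259 g formula = 29.62 wt% Si.
Second mineral: 140.425 g Si in 584.945 g formula = 24.01 wt% Si.
29.62% − 24.01% gives a difference of 5.61 percentage points.

5.61 percentage points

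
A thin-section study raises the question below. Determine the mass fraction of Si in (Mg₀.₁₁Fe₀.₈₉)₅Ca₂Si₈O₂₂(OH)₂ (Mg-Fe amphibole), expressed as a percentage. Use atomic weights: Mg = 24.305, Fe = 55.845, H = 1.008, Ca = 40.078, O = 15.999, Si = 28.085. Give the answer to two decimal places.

23.58 weight percent

Formula mass = 0.55×24.305 + 4.45×55.845 + 2×40.078 + 8×28.085 + 24×15.999 + 2×1.008 = 952.706 g/mol, of which 224.680 g is Si.
So Si makes up 224.680/952.706 = 0.2358 of the mass, i.e. 23.58%.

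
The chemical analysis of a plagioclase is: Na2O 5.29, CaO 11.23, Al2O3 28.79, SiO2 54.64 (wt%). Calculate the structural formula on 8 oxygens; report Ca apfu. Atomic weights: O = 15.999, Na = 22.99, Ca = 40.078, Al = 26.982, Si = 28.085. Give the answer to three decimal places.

Na2O: 5.29/61.979 = 0.08535 mol → 0.17070 mol Na, 0.08535 mol O.
CaO: 11.23/56.077 = 0.20026 mol → 0.20026 mol Ca, 0.20026 mol O.
Al2O3: 28.79/101.961 = 0.28236 mol → 0.56472 mol Al, 0.84708 mol O.
SiO2: 54.64/60.083 = 0.90941 mol → 0.90941 mol Si, 1.81882 mol O.
Total oxygen = 2.95151 mol. Normalization factor = 8/2.95151 = 2.71048.
Ca per 8 O = 0.20026 × 2.71048 = 0.543.

0.543 Ca apfu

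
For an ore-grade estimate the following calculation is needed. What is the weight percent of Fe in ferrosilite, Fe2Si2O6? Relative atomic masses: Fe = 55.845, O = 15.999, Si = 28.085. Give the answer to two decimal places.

42.33 mass %

Molar mass of Fe2Si2O6: 2*55.845 + 2*28.085 + 6*15.999 = 263.854 g/mol.
Mass of Fe per formula unit: 2 × 55.845 = 111.690 g.
Weight fraction Fe = 111.690 / 263.854 = 0.4233.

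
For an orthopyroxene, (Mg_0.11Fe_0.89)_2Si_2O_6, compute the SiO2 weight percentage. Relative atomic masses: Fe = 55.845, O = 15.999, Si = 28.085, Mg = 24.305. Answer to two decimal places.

Molar mass of (Mg_0.11Fe_0.89)_2Si_2O_6 = 0.22·24.305 + 1.78·55.845 + 2·28.085 + 6·15.999 = 256.915 g/mol.
Each formula unit contains 2 Si, equivalent to 2/1 = 2.0000 mol SiO2.
M(SiO2) = 1×28.085 + 2×15.999 = 60.083 g/mol.
Mass of SiO2 per formula unit = 2.0000 × 60.083 = 120.166 g.
SiO2 wt% = 120.166 / 256.915 × 100 = 46.77%.

46.77 wt%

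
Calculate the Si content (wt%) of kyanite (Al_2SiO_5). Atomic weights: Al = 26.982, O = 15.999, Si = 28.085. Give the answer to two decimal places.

Formula mass = 2·26.982 + 1·28.085 + 5·15.999 = 162.044 g/mol, of which 28.085 g is Si.
So Si makes up 28.085/162.044 = 0.1733 of the mass, i.e. 17.33%.

17.33 wt%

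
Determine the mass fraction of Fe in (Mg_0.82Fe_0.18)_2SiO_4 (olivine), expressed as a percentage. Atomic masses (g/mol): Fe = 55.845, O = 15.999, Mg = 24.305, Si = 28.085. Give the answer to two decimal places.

13.22 weight percent

Molar mass of (Mg_0.82Fe_0.18)_2SiO_4: 1.64*24.305 + 0.36*55.845 + 1*28.085 + 4*15.999 = 152.045 g/mol.
Mass of Fe per formula unit: 0.36 × 55.845 = 20.104 g.
Weight fraction Fe = 20.104 / 152.045 = 0.1322.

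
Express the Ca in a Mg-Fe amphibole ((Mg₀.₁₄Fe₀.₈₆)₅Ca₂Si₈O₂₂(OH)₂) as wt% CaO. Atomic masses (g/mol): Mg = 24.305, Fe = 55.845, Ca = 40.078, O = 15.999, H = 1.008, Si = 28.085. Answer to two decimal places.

M((Mg₀.₁₄Fe₀.₈₆)₅Ca₂Si₈O₂₂(OH)₂) = 947.975 g/mol; M(CaO) = 56.077 g/mol.
Moles CaO per formula unit = 2 Ca ÷ 1 = 2.0000.
CaO fraction = (2.0000 × 56.077) / 947.975 = 112.154/947.975 = 0.1183.

11.83 wt%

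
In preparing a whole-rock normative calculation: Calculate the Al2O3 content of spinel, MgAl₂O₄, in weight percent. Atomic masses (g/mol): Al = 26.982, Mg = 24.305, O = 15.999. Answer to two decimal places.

M(MgAl₂O₄) = 142.265 g/mol; M(Al2O3) = 101.961 g/mol.
Moles Al2O3 per formula unit = 2 Al ÷ 2 = 1.0000.
Al2O3 fraction = (1.0000 × 101.961) / 142.265 = 101.961/142.265 = 0.7167.

71.67 wt%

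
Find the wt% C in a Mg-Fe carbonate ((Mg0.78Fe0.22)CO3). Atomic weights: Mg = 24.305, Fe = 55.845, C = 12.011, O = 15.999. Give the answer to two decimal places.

Formula mass = 0.78*24.305 + 0.22*55.845 + 1*12.011 + 3*15.999 = 91.252 g/mol, of which 12.011 g is C.
So C makes up 12.011/91.252 = 0.1316 of the mass, i.e. 13.16%.

13.16 weight percent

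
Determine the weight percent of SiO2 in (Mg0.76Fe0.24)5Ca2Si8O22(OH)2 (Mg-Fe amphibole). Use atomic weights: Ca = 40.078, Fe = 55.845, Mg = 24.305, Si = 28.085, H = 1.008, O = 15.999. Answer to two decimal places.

56.54 wt%

Molar mass of (Mg0.76Fe0.24)5Ca2Si8O22(OH)2 = 3.80×24.305 + 1.20×55.845 + 2×40.078 + 8×28.085 + 24×15.999 + 2×1.008 = 850.201 g/mol.
Each formula unit contains 8 Si, equivalent to 8/1 = 8.0000 mol SiO2.
M(SiO2) = 1×28.085 + 2×15.999 = 60.083 g/mol.
Mass of SiO2 per formula unit = 8.0000 × 60.083 = 480.664 g.
SiO2 wt% = 480.664 / 850.201 × 100 = 56.54%.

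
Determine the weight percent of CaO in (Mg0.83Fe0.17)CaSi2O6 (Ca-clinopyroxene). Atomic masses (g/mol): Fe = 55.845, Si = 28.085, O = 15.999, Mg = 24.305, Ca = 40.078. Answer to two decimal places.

25.27 wt%

Molar mass of (Mg0.83Fe0.17)CaSi2O6 = 0.83·24.305 + 0.17·55.845 + 1·40.078 + 2·28.085 + 6·15.999 = 221.909 g/mol.
Each formula unit contains 1 Ca, equivalent to 1/1 = 1.0000 mol CaO.
M(CaO) = 1×40.078 + 1×15.999 = 56.077 g/mol.
Mass of CaO per formula unit = 1.0000 × 56.077 = 56.077 g.
CaO wt% = 56.077 / 221.909 × 100 = 25.27%.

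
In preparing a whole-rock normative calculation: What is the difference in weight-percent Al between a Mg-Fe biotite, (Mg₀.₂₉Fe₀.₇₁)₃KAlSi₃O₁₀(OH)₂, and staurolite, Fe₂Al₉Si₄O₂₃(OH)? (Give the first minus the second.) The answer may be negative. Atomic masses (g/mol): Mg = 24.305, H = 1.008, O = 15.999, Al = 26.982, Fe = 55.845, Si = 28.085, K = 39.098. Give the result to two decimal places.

-22.94 percentage points

M((Mg₀.₂₉Fe₀.₇₁)₃KAlSi₃O₁₀(OH)₂) = 484.434 g/mol, so wt% Al = 26.982/484.434 × 100 = 5.57%.
M(Fe₂Al₉Si₄O₂₃(OH)) = 851.852 g/mol, so wt% Al = 242.838/851.852 × 100 = 28.51%.
5.57 − 28.51 = -22.94 pp.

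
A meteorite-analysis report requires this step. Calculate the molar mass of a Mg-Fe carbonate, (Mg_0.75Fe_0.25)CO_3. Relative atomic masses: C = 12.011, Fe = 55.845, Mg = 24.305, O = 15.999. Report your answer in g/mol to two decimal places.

The formula mass is the sum 0.75(24.305) + 0.25(55.845) + 1(12.011) + 3(15.999).

92.20 g/mol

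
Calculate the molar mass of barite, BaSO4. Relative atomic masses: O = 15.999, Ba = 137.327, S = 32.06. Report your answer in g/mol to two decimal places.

233.38 g/mol

M = 1*137.327 + 1*32.06 + 4*15.999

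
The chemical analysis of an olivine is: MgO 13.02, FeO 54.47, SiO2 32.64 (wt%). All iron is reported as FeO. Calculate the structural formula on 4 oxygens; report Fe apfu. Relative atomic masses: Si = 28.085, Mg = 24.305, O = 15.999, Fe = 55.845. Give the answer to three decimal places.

MgO: 13.02/40.304 = 0.32304 mol → 0.32304 mol Mg, 0.32304 mol O.
FeO: 54.47/71.844 = 0.75817 mol → 0.75817 mol Fe, 0.75817 mol O.
SiO2: 32.64/60.083 = 0.54325 mol → 0.54325 mol Si, 1.08650 mol O.
Total oxygen = 2.16771 mol. Normalization factor = 4/2.16771 = 1.84527.
Fe per 4 O = 0.75817 × 1.84527 = 1.399.

1.399 Fe apfu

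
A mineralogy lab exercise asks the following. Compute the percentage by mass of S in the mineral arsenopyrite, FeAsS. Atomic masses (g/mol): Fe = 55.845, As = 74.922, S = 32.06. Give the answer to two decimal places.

M(FeAsS) = 162.827 g/mol.
S contributes 1 × 32.06 = 32.060 g per mole.
32.060/162.827 = 0.1969 → 19.69%.

19.69 wt%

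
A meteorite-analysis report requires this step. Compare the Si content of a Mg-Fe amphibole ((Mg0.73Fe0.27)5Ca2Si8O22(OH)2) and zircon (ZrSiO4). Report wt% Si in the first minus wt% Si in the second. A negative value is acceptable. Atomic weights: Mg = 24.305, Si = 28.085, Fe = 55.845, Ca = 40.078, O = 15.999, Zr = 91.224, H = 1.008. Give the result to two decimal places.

10.96 percentage points

Si in (Mg0.73Fe0.27)5Ca2Si8O22(OH)2: molar mass 854.932 g/mol; 8×28.085 = 224.680 g → 26.28 wt%.
Si in ZrSiO4: molar mass 183.305 g/mol; 1×28.085 = 28.085 g → 15.32 wt%.
Difference = 26.28 − 15.32 = 10.96 percentage points.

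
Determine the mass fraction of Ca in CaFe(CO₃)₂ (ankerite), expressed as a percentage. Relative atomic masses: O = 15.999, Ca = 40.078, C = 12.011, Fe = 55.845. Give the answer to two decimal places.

18.56 wt%

Formula mass = 1×40.078 + 1×55.845 + 2×12.011 + 6×15.999 = 215.939 g/mol, of which 40.078 g is Ca.
So Ca makes up 40.078/215.939 = 0.1856 of the mass, i.e. 18.56%.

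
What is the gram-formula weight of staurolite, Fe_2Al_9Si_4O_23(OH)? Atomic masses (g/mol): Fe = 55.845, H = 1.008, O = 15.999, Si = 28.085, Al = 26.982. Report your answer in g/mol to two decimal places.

851.85 g/mol

Fe: 2 × 55.845 = 111.6900
Al: 9 × 26.982 = 242.8380
Si: 4 × 28.085 = 112.3400
O: 24 × 15.999 = 383.9760
H: 1 × 1.008 = 1.0080
Summing the contributions gives the formula mass.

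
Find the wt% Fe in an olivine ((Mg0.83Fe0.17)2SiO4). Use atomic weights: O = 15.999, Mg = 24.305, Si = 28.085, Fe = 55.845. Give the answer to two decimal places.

12.54 wt%

Formula mass = 1.66*24.305 + 0.34*55.845 + 1*28.085 + 4*15.999 = 151.415 g/mol, of which 18.987 g is Fe.
So Fe makes up 18.987/151.415 = 0.1254 of the mass, i.e. 12.54%.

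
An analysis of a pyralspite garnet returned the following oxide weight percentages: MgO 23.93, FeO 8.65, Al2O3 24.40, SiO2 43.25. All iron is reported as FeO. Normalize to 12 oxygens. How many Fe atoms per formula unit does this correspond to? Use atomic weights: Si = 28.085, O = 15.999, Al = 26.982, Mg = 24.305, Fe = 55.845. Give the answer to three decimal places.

23.93 wt% MgO ÷ 40.304 g/mol = 0.59374 mol, giving 0.59374 Mg and 0.59374 O.
8.65 wt% FeO ÷ 71.844 g/mol = 0.12040 mol, giving 0.12040 Fe and 0.12040 O.
24.40 wt% Al2O3 ÷ 101.961 g/mol = 0.23931 mol, giving 0.47862 Al and 0.71793 O.
43.25 wt% SiO2 ÷ 60.083 g/mol = 0.71984 mol, giving 0.71984 Si and 1.43968 O.
Oxygen sums to 2.87175; scaling by 12/2.87175 = 4.17864 puts the formula on 12 O.
Fe: 0.12040 × 4.17864 = 0.503 atoms per formula unit.

0.503 Fe apfu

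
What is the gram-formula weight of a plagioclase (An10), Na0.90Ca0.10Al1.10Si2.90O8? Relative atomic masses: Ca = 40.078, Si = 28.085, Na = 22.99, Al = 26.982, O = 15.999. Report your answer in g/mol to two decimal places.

263.82 g/mol

Na: 0.90 × 22.99 = 20.6910
Ca: 0.10 × 40.078 = 4.0078
Al: 1.10 × 26.982 = 29.6802
Si: 2.90 × 28.085 = 81.4465
O: 8 × 15.999 = 127.9920
Summing the contributions gives the formula mass.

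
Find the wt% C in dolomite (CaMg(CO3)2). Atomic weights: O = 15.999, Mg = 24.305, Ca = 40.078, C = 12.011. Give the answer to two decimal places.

13.03 weight percent

Molar mass of CaMg(CO3)2: 1*40.078 + 1*24.305 + 2*12.011 + 6*15.999 = 184.399 g/mol.
Mass of C per formula unit: 2 × 12.011 = 24.022 g.
Weight fraction C = 24.022 / 184.399 = 0.1303.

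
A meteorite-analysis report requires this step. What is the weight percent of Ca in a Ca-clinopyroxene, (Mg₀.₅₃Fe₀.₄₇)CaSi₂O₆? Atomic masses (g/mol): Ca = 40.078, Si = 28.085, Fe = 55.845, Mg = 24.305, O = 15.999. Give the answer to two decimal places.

M((Mg₀.₅₃Fe₀.₄₇)CaSi₂O₆) = 231.371 g/mol.
Ca contributes 1 × 40.078 = 40.078 g per mole.
40.078/231.371 = 0.1732 → 17.32%.

17.32 mass %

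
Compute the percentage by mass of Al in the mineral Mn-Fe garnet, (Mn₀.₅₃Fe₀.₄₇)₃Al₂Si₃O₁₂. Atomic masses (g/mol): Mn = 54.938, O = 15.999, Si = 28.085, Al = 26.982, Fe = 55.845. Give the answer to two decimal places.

10.87 wt%

M((Mn₀.₅₃Fe₀.₄₇)₃Al₂Si₃O₁₂) = 496.300 g/mol.
Al contributes 2 × 26.982 = 53.964 g per mole.
53.964/496.300 = 0.1087 → 10.87%.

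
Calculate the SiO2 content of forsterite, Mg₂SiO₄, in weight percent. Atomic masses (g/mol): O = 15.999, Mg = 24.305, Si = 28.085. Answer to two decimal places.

42.71 wt%

M(Mg₂SiO₄) = 140.691 g/mol; M(SiO2) = 60.083 g/mol.
Moles SiO2 per formula unit = 1 Si ÷ 1 = 1.0000.
SiO2 fraction = (1.0000 × 60.083) / 140.691 = 60.083/140.691 = 0.4271.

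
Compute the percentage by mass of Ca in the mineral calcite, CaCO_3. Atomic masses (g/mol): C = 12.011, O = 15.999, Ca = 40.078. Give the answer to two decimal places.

40.04 wt%

Molar mass of CaCO_3: 1×40.078 + 1×12.011 + 3×15.999 = 100.086 g/mol.
Mass of Ca per formula unit: 1 × 40.078 = 40.078 g.
Weight fraction Ca = 40.078 / 100.086 = 0.4004.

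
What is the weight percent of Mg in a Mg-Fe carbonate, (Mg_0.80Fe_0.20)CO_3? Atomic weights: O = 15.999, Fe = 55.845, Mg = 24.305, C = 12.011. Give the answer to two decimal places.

M((Mg_0.80Fe_0.20)CO_3) = 90.621 g/mol.
Mg contributes 0.80 × 24.305 = 19.444 g per mole.
19.444/90.621 = 0.2146 → 21.46%.

21.46 weight percent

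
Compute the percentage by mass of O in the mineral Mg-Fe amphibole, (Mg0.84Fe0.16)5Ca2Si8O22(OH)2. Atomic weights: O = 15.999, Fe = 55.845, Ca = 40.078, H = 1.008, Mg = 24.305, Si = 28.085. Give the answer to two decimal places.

45.84 wt%

M((Mg0.84Fe0.16)5Ca2Si8O22(OH)2) = 837.585 g/mol.
O contributes 24 × 15.999 = 383.976 g per mole.
383.976/837.585 = 0.4584 → 45.84%.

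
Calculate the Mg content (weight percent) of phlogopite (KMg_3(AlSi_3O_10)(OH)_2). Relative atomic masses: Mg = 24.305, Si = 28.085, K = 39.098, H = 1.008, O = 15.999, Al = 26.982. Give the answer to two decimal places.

17.47 weight percent

M(KMg_3(AlSi_3O_10)(OH)_2) = 417.254 g/mol.
Mg contributes 3 × 24.305 = 72.915 g per mole.
72.915/417.254 = 0.1747 → 17.47%.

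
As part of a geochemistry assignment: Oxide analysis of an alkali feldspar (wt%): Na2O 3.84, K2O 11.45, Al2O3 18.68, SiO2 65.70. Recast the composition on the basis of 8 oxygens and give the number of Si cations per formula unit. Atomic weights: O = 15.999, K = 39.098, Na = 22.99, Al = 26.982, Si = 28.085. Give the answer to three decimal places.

Na2O: 3.84/61.979 = 0.06196 mol → 0.12392 mol Na, 0.06196 mol O.
K2O: 11.45/94.195 = 0.12156 mol → 0.24312 mol K, 0.12156 mol O.
Al2O3: 18.68/101.961 = 0.18321 mol → 0.36642 mol Al, 0.54963 mol O.
SiO2: 65.70/60.083 = 1.09349 mol → 1.09349 mol Si, 2.18698 mol O.
Total oxygen = 2.92013 mol. Normalization factor = 8/2.92013 = 2.73960.
Si per 8 O = 1.09349 × 2.73960 = 2.996.

2.996 Si apfu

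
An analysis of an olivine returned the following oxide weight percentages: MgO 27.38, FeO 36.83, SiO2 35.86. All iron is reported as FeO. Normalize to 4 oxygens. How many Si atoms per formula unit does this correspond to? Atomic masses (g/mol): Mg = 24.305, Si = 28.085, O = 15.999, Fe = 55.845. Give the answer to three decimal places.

1.001 Si apfu

27.38 wt% MgO ÷ 40.304 g/mol = 0.67934 mol, giving 0.67934 Mg and 0.67934 O.
36.83 wt% FeO ÷ 71.844 g/mol = 0.51264 mol, giving 0.51264 Fe and 0.51264 O.
35.86 wt% SiO2 ÷ 60.083 g/mol = 0.59684 mol, giving 0.59684 Si and 1.19368 O.
Oxygen sums to 2.38566; scaling by 4/2.38566 = 1.67668 puts the formula on 4 O.
Si: 0.59684 × 1.67668 = 1.001 atoms per formula unit.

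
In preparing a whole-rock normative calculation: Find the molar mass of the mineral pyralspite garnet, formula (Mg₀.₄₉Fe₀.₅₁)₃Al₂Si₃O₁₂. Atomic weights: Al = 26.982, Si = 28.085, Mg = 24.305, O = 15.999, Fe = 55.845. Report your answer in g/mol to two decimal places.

The formula mass is the sum 1.47·24.305 + 1.53·55.845 + 2·26.982 + 3·28.085 + 12·15.999.

451.38 g/mol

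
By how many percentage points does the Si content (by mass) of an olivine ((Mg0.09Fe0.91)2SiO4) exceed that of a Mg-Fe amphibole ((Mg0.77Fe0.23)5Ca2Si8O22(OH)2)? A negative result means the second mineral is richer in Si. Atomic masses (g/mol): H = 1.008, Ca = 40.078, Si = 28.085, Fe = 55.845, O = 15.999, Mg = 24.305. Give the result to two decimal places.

-12.30 percentage points

Si in (Mg0.09Fe0.91)2SiO4: molar mass 198.094 g/mol; 1×28.085 = 28.085 g → 14.18 wt%.
Si in (Mg0.77Fe0.23)5Ca2Si8O22(OH)2: molar mass 848.624 g/mol; 8×28.085 = 224.680 g → 26.48 wt%.
Difference = 14.18 − 26.48 = -12.30 percentage points.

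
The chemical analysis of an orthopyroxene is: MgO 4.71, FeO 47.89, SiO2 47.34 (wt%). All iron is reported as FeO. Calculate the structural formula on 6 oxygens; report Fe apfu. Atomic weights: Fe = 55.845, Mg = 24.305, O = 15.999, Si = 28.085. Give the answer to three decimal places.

1.695 Fe apfu

4.71 wt% MgO ÷ 40.304 g/mol = 0.11686 mol, giving 0.11686 Mg and 0.11686 O.
47.89 wt% FeO ÷ 71.844 g/mol = 0.66658 mol, giving 0.66658 Fe and 0.66658 O.
47.34 wt% SiO2 ÷ 60.083 g/mol = 0.78791 mol, giving 0.78791 Si and 1.57582 O.
Oxygen sums to 2.35926; scaling by 6/2.35926 = 2.54317 puts the formula on 6 O.
Fe: 0.66658 × 2.54317 = 1.695 atoms per formula unit.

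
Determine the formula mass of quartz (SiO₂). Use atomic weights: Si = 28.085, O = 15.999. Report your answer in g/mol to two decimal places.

60.08 g/mol

Si: 1 × 28.085 = 28.0850
O: 2 × 15.999 = 31.9980
Summing the contributions gives the formula mass.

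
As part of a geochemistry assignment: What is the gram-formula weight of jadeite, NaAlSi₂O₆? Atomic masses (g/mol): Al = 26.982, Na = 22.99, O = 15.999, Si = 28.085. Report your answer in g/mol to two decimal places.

202.14 g/mol

M = 1*22.99 + 1*26.982 + 2*28.085 + 6*15.999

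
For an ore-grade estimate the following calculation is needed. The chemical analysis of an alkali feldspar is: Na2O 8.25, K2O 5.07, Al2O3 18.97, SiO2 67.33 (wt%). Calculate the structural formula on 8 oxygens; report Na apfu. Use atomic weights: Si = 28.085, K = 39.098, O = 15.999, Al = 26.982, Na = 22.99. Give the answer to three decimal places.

0.713 Na apfu

Na2O: 8.25/61.979 = 0.13311 mol → 0.26622 mol Na, 0.13311 mol O.
K2O: 5.07/94.195 = 0.05382 mol → 0.10764 mol K, 0.05382 mol O.
Al2O3: 18.97/101.961 = 0.18605 mol → 0.37210 mol Al, 0.55815 mol O.
SiO2: 67.33/60.083 = 1.12062 mol → 1.12062 mol Si, 2.24124 mol O.
Total oxygen = 2.98632 mol. Normalization factor = 8/2.98632 = 2.67888.
Na per 8 O = 0.26622 × 2.67888 = 0.713.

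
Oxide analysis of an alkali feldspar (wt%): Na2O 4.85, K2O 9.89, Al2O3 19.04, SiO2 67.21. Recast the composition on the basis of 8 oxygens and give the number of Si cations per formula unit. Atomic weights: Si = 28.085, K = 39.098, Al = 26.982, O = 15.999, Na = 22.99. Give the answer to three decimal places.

Na2O (M=61.979): mol = 0.07825; Na = 0.15650, O = 0.07825.
K2O (M=94.195): mol = 0.10499; K = 0.20998, O = 0.10499.
Al2O3 (M=101.961): mol = 0.18674; Al = 0.37348, O = 0.56022.
SiO2 (M=60.083): mol = 1.11862; Si = 1.11862, O = 2.23724.
ΣO = 2.98070; factor = 8/ΣO = 2.68393.
Si apfu = 1.11862 × 2.68393 = 3.002.

3.002 Si apfu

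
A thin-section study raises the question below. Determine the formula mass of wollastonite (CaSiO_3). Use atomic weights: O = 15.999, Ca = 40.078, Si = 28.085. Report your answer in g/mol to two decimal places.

The formula mass is the sum 1×40.078 + 1×28.085 + 3×15.999.

116.16 g/mol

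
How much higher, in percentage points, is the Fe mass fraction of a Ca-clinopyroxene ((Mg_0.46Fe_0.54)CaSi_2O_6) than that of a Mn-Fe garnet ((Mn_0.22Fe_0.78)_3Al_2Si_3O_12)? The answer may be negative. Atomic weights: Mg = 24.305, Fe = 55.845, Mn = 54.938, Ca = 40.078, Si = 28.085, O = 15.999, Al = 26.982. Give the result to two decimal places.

Fe in (Mg_0.46Fe_0.54)CaSi_2O_6: molar mass 233.579 g/mol; 0.54×55.845 = 30.156 g → 12.91 wt%.
Fe in (Mn_0.22Fe_0.78)_3Al_2Si_3O_12: molar mass 497.143 g/mol; 2.34×55.845 = 130.677 g → 26.29 wt%.
Difference = 12.91 − 26.29 = -13.38 percentage points.

-13.38 percentage points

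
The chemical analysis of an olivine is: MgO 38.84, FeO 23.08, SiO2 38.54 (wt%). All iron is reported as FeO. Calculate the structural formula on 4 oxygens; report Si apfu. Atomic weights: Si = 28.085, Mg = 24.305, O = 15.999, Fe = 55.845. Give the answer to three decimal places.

0.999 Si apfu

38.84 wt% MgO ÷ 40.304 g/mol = 0.96368 mol, giving 0.96368 Mg and 0.96368 O.
23.08 wt% FeO ÷ 71.844 g/mol = 0.32125 mol, giving 0.32125 Fe and 0.32125 O.
38.54 wt% SiO2 ÷ 60.083 g/mol = 0.64145 mol, giving 0.64145 Si and 1.28290 O.
Oxygen sums to 2.56783; scaling by 4/2.56783 = 1.55774 puts the formula on 4 O.
Si: 0.64145 × 1.55774 = 0.999 atoms per formula unit.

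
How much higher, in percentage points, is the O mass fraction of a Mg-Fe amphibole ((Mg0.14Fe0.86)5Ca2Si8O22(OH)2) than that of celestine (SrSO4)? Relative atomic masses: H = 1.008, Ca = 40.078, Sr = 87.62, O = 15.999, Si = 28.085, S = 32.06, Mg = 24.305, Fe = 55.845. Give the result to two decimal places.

M((Mg0.14Fe0.86)5Ca2Si8O22(OH)2) = 947.975 g/mol, so wt% O = 383.976/947.975 × 100 = 40.50%.
M(SrSO4) = 183.676 g/mol, so wt% O = 63.996/183.676 × 100 = 34.84%.
40.50 − 34.84 = 5.66 pp.

5.66 percentage points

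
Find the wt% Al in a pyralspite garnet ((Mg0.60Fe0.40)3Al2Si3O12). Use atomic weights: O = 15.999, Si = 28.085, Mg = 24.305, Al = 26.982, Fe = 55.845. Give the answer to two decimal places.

Molar mass of (Mg0.60Fe0.40)3Al2Si3O12: 1.80*24.305 + 1.20*55.845 + 2*26.982 + 3*28.085 + 12*15.999 = 440.970 g/mol.
Mass of Al per formula unit: 2 × 26.982 = 53.964 g.
Weight fraction Al = 53.964 / 440.970 = 0.1224.

12.24 mass %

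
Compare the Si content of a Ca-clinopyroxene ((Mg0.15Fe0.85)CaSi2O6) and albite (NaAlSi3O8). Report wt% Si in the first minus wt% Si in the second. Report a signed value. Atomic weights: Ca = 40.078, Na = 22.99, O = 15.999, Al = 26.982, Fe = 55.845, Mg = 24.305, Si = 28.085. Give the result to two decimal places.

First mineral: 56.170 g Si in 243.356 g formula = 23.08 wt% Si.
Second mineral: 84.255 g Si in 262.219 g formula = 32.13 wt% Si.
23.08% − 32.13% gives a difference of -9.05 percentage points.

-9.05 percentage points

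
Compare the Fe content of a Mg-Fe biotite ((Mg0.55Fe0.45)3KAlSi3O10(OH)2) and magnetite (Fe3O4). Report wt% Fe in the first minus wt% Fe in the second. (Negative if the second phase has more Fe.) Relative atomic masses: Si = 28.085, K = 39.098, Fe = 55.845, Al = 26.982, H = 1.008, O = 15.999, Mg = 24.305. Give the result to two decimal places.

-55.96 percentage points

M((Mg0.55Fe0.45)3KAlSi3O10(OH)2) = 459.833 g/mol, so wt% Fe = 75.391/459.833 × 100 = 16.40%.
M(Fe3O4) = 231.531 g/mol, so wt% Fe = 167.535/231.531 × 100 = 72.36%.
16.40 − 72.36 = -55.96 pp.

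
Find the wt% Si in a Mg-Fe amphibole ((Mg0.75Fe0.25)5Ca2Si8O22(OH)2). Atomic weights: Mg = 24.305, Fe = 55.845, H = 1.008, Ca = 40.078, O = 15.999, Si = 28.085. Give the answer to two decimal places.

26.38 wt%

Formula mass = 3.75·24.305 + 1.25·55.845 + 2·40.078 + 8·28.085 + 24·15.999 + 2·1.008 = 851.778 g/mol, of which 224.680 g is Si.
So Si makes up 224.680/851.778 = 0.2638 of the mass, i.e. 26.38%.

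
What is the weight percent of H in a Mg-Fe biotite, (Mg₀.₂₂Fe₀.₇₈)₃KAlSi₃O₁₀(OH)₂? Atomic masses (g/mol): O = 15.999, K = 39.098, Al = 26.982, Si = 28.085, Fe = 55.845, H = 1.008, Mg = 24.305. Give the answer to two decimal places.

0.41 weight percent

Molar mass of (Mg₀.₂₂Fe₀.₇₈)₃KAlSi₃O₁₀(OH)₂: 0.66·24.305 + 2.34·55.845 + 1·39.098 + 1·26.982 + 3·28.085 + 12·15.999 + 2·1.008 = 491.058 g/mol.
Mass of H per formula unit: 2 × 1.008 = 2.016 g.
Weight fraction H = 2.016 / 491.058 = 0.0041.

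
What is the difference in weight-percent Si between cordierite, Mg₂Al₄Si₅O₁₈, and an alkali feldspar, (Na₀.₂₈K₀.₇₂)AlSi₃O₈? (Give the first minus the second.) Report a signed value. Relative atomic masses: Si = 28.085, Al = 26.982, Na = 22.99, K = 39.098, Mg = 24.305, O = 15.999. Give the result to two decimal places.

M(Mg₂Al₄Si₅O₁₈) = 584.945 g/mol, so wt% Si = 140.425/584.945 × 100 = 24.01%.
M((Na₀.₂₈K₀.₇₂)AlSi₃O₈) = 273.817 g/mol, so wt% Si = 84.255/273.817 × 100 = 30.77%.
24.01 − 30.77 = -6.76 pp.

-6.76 percentage points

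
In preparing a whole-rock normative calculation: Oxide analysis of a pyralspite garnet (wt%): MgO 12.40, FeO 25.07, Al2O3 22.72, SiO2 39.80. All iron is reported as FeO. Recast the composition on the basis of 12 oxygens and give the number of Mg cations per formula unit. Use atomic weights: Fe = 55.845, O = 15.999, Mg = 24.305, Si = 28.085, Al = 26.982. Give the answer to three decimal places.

MgO (M=40.304): mol = 0.30766; Mg = 0.30766, O = 0.30766.
FeO (M=71.844): mol = 0.34895; Fe = 0.34895, O = 0.34895.
Al2O3 (M=101.961): mol = 0.22283; Al = 0.44566, O = 0.66849.
SiO2 (M=60.083): mol = 0.66242; Si = 0.66242, O = 1.32484.
ΣO = 2.64994; factor = 12/ΣO = 4.52840.
Mg apfu = 0.30766 × 4.52840 = 1.393.

1.393 Mg apfu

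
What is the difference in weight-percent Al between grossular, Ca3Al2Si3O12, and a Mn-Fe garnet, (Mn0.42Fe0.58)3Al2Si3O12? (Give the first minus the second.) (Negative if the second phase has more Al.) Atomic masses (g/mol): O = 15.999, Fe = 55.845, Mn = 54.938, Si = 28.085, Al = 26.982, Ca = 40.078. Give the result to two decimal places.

M(Ca3Al2Si3O12) = 450.441 g/mol, so wt% Al = 53.964/450.441 × 100 = 11.98%.
M((Mn0.42Fe0.58)3Al2Si3O12) = 496.599 g/mol, so wt% Al = 53.964/496.599 × 100 = 10.87%.
11.98 − 10.87 = 1.11 pp.

1.11 percentage points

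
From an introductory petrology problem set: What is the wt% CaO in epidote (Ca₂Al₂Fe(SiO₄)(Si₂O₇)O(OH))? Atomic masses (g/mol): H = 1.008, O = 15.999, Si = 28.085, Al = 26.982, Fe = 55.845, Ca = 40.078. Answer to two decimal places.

23.21 wt%

Formula mass = 483.215 g/mol.
2 Ca → 2.0000 mol CaO per formula unit; M(CaO) = 56.077, so CaO mass = 112.154 g.
112.154/483.215 × 100 = 23.21 wt%.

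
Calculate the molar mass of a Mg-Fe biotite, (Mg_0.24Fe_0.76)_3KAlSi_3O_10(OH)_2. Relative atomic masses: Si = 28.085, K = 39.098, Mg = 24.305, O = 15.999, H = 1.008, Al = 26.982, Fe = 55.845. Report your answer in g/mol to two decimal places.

489.17 g/mol

Mg: 0.72 × 24.305 = 17.4996
Fe: 2.28 × 55.845 = 127.3266
K: 1 × 39.098 = 39.0980
Al: 1 × 26.982 = 26.9820
Si: 3 × 28.085 = 84.2550
O: 12 × 15.999 = 191.9880
H: 2 × 1.008 = 2.0160
Summing the contributions gives the formula mass.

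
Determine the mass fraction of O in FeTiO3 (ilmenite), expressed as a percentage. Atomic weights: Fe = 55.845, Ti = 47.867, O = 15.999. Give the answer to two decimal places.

31.64 wt%

Formula mass = 1·55.845 + 1·47.867 + 3·15.999 = 151.709 g/mol, of which 47.997 g is O.
So O makes up 47.997/151.709 = 0.3164 of the mass, i.e. 31.64%.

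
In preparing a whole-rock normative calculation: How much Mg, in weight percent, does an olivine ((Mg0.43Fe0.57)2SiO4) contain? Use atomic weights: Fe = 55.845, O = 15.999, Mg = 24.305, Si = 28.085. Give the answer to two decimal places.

11.83 weight percent

M((Mg0.43Fe0.57)2SiO4) = 176.647 g/mol.
Mg contributes 0.86 × 24.305 = 20.902 g per mole.
20.902/176.647 = 0.1183 → 11.83%.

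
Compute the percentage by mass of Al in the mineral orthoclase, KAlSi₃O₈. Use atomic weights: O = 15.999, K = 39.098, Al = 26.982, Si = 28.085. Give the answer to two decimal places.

9.69 mass %

Formula mass = 1×39.098 + 1×26.982 + 3×28.085 + 8×15.999 = 278.327 g/mol, of which 26.982 g is Al.
So Al makes up 26.982/278.327 = 0.0969 of the mass, i.e. 9.69%.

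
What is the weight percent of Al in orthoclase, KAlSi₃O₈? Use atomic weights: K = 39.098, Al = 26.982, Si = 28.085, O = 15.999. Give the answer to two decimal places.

M(KAlSi₃O₈) = 278.327 g/mol.
Al contributes 1 × 26.982 = 26.982 g per mole.
26.982/278.327 = 0.0969 → 9.69%.

9.69 wt%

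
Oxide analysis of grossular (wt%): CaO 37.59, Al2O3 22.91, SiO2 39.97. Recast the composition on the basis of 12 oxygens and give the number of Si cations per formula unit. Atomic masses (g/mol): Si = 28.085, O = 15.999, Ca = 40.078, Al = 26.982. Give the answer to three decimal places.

2.984 Si apfu

CaO (M=56.077): mol = 0.67033; Ca = 0.67033, O = 0.67033.
Al2O3 (M=101.961): mol = 0.22469; Al = 0.44938, O = 0.67407.
SiO2 (M=60.083): mol = 0.66525; Si = 0.66525, O = 1.33050.
ΣO = 2.67490; factor = 12/ΣO = 4.48615.
Si apfu = 0.66525 × 4.48615 = 2.984.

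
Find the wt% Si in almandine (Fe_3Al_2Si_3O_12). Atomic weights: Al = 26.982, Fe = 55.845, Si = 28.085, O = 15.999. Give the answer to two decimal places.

16.93 weight percent

Formula mass = 3×55.845 + 2×26.982 + 3×28.085 + 12×15.999 = 497.742 g/mol, of which 84.255 g is Si.
So Si makes up 84.255/497.742 = 0.1693 of the mass, i.e. 16.93%.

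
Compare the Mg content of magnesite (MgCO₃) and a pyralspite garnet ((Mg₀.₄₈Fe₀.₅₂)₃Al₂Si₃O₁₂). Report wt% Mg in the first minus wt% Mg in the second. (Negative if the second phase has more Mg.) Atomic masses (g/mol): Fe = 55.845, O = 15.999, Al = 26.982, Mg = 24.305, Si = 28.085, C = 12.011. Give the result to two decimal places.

21.09 percentage points

First mineral: 24.305 g Mg in 84.313 g formula = 28.83 wt% Mg.
Second mineral: 34.999 g Mg in 452.324 g formula = 7.74 wt% Mg.
28.83% − 7.74% gives a difference of 21.09 percentage points.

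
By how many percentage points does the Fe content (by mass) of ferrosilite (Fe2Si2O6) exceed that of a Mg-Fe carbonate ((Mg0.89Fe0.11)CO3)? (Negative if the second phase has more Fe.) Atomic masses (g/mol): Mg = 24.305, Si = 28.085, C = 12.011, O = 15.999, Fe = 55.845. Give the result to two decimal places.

35.33 percentage points

M(Fe2Si2O6) = 263.854 g/mol, so wt% Fe = 111.690/263.854 × 100 = 42.33%.
M((Mg0.89Fe0.11)CO3) = 87.782 g/mol, so wt% Fe = 6.143/87.782 × 100 = 7.00%.
42.33 − 7.00 = 35.33 pp.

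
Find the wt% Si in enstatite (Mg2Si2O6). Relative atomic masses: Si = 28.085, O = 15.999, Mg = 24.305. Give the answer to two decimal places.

M(Mg2Si2O6) = 200.774 g/mol.
Si contributes 2 × 28.085 = 56.170 g per mole.
56.170/200.774 = 0.2798 → 27.98%.

27.98 mass %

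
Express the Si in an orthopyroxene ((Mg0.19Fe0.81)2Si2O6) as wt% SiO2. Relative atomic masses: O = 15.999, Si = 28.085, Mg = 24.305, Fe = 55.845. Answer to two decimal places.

47.71 wt%

Formula mass = 251.869 g/mol.
2 Si → 2.0000 mol SiO2 per formula unit; M(SiO2) = 60.083, so SiO2 mass = 120.166 g.
120.166/251.869 × 100 = 47.71 wt%.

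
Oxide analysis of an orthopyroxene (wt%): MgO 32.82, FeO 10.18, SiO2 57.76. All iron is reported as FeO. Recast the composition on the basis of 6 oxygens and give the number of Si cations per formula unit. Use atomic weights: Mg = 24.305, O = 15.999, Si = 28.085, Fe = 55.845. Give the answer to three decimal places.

MgO (M=40.304): mol = 0.81431; Mg = 0.81431, O = 0.81431.
FeO (M=71.844): mol = 0.14170; Fe = 0.14170, O = 0.14170.
SiO2 (M=60.083): mol = 0.96134; Si = 0.96134, O = 1.92268.
ΣO = 2.87869; factor = 6/ΣO = 2.08428.
Si apfu = 0.96134 × 2.08428 = 2.004.

2.004 Si apfu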